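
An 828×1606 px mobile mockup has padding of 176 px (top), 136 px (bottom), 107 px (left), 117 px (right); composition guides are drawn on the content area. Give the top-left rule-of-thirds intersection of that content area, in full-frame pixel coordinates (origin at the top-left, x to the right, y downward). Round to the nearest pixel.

(308, 607)

Content width = 828 − 107 − 117 = 604 px; content height = 1606 − 176 − 136 = 1294 px.
Top-left is one-third across and one-third down within the content area.
x = 107 + 1 × 604/3 = 107 + 201.33 ≈ 308
y = 176 + 1 × 1294/3 = 176 + 431.33 ≈ 607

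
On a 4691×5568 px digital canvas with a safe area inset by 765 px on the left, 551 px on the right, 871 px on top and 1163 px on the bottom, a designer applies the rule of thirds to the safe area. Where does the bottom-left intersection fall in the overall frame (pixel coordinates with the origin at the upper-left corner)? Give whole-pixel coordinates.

Content width = 4691 − 765 − 551 = 3375 px; content height = 5568 − 871 − 1163 = 3534 px.
Bottom-left is one-third across and two-thirds down within the safe area.
x = 765 + 1 × 3375/3 = 765 + 1125.00 ≈ 1890
y = 871 + 2 × 3534/3 = 871 + 2356.00 ≈ 3227

(1890, 3227)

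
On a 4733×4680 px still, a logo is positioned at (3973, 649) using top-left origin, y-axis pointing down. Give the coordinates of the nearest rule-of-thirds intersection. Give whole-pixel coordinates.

x = 3155 px, y = 1560 px

Third lines: x ∈ {1578, 3155}, y ∈ {1560, 3120}.
3973 is closer to x = 3155; 649 is closer to y = 1560.
So the nearest intersection is the upper-right power point.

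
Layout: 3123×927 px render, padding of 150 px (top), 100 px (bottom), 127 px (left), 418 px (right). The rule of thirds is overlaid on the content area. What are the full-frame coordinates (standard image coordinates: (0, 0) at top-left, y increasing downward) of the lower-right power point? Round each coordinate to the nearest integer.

(1846, 601)

Content width = 3123 − 127 − 418 = 2578 px; content height = 927 − 150 − 100 = 677 px.
Lower-right is two-thirds across and two-thirds down within the content area.
x = 127 + 2 × 2578/3 = 127 + 1718.67 ≈ 1846
y = 150 + 2 × 677/3 = 150 + 451.33 ≈ 601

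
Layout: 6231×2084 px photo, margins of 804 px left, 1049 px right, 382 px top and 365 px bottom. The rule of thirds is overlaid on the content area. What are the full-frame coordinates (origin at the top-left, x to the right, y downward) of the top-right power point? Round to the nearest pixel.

x = 3723 px, y = 828 px

Content width = 6231 − 804 − 1049 = 4378 px; content height = 2084 − 382 − 365 = 1337 px.
Top-right is two-thirds across and one-third down within the content area.
x = 804 + 2 × 4378/3 = 804 + 2918.67 ≈ 3723
y = 382 + 1 × 1337/3 = 382 + 445.67 ≈ 828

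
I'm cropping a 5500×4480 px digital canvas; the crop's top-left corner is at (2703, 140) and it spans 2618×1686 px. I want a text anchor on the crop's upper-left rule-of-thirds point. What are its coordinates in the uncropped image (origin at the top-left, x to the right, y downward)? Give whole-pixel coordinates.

x = 3576 px, y = 702 px

One third of the crop width 2618 is 872.67 px.
One third of the crop height 1686 is 562.00 px.
The upper-left point is one-third across and one-third down within the crop:
x = 2703 + 1 × 872.67 ≈ 3576; y = 140 + 1 × 562.00 ≈ 702.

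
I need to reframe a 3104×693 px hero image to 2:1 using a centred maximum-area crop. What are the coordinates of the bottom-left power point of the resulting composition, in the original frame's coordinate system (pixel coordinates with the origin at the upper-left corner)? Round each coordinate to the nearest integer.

3104/693 > 2/1, so the 2:1 crop keeps the full height 693 and trims width to 693 × 2/1 = 1386.00 px.
Left offset = (3104 − 1386.00)/2 = 859.00 px; top offset = 0.
Bottom-left is one-third across and two-thirds down within the crop:
x = 859.00 + 1 × 1386.00/3 ≈ 1321; y = 0.00 + 2 × 693.00/3 ≈ 462.

x = 1321 px, y = 462 px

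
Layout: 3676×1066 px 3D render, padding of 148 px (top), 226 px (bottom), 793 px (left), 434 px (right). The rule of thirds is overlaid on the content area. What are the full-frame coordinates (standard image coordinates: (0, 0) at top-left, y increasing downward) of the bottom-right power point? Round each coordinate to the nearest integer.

Content width = 3676 − 793 − 434 = 2449 px; content height = 1066 − 148 − 226 = 692 px.
Bottom-right is two-thirds across and two-thirds down within the content area.
x = 793 + 2 × 2449/3 = 793 + 1632.67 ≈ 2426
y = 148 + 2 × 692/3 = 148 + 461.33 ≈ 609

(2426, 609)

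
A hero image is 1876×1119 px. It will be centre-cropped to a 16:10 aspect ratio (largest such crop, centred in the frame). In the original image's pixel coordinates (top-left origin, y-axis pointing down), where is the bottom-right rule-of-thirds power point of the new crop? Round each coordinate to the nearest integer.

(1236, 746)

1876/1119 > 16/10, so the 16:10 crop keeps the full height 1119 and trims width to 1119 × 16/10 = 1790.40 px.
Left offset = (1876 − 1790.40)/2 = 42.80 px; top offset = 0.
Bottom-right is two-thirds across and two-thirds down within the crop:
x = 42.80 + 2 × 1790.40/3 ≈ 1236; y = 0.00 + 2 × 1119.00/3 ≈ 746.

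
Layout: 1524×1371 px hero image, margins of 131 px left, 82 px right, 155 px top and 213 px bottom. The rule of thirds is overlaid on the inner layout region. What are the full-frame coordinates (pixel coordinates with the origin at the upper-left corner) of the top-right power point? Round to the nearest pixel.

x = 1005 px, y = 489 px

Content width = 1524 − 131 − 82 = 1311 px; content height = 1371 − 155 − 213 = 1003 px.
Top-right is two-thirds across and one-third down within the inner layout region.
x = 131 + 2 × 1311/3 = 131 + 874.00 ≈ 1005
y = 155 + 1 × 1003/3 = 155 + 334.33 ≈ 489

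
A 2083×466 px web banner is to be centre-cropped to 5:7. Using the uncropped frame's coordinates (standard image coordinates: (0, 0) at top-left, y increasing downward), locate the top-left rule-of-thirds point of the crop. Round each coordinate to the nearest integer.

(986, 155)

2083/466 > 5/7, so the 5:7 crop keeps the full height 466 and trims width to 466 × 5/7 = 332.86 px.
Left offset = (2083 − 332.86)/2 = 875.07 px; top offset = 0.
Top-left is one-third across and one-third down within the crop:
x = 875.07 + 1 × 332.86/3 ≈ 986; y = 0.00 + 1 × 466.00/3 ≈ 155.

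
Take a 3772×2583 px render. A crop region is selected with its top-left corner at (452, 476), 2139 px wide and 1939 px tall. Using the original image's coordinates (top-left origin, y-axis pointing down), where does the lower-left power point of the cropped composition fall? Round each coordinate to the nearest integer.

One third of the crop width 2139 is 713.00 px.
One third of the crop height 1939 is 646.33 px.
The lower-left point is one-third across and two-thirds down within the crop:
x = 452 + 1 × 713.00 ≈ 1165; y = 476 + 2 × 646.33 ≈ 1769.

(1165, 1769)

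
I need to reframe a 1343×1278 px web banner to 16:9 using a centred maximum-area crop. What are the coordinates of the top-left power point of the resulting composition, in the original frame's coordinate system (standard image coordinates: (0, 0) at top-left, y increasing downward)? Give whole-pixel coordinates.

x = 448 px, y = 513 px

1343/1278 < 16/9, so the 16:9 crop keeps the full width 1343 and trims height to 1343 × 9/16 = 755.44 px.
Top offset = (1278 − 755.44)/2 = 261.28 px; left offset = 0.
Top-left is one-third across and one-third down within the crop:
x = 0.00 + 1 × 1343.00/3 ≈ 448; y = 261.28 + 1 × 755.44/3 ≈ 513.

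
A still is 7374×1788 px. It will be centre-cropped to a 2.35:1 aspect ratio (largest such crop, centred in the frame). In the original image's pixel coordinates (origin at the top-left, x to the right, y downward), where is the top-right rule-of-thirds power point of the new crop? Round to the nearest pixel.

(4387, 596)

7374/1788 > 2.35/1, so the 2.35:1 crop keeps the full height 1788 and trims width to 1788 × 2.35/1 = 4201.80 px.
Left offset = (7374 − 4201.80)/2 = 1586.10 px; top offset = 0.
Top-right is two-thirds across and one-third down within the crop:
x = 1586.10 + 2 × 4201.80/3 ≈ 4387; y = 0.00 + 1 × 1788.00/3 ≈ 596.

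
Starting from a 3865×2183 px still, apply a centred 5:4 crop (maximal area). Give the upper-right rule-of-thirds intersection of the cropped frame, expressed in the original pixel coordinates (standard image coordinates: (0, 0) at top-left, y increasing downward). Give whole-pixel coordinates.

x = 2387 px, y = 728 px

3865/2183 > 5/4, so the 5:4 crop keeps the full height 2183 and trims width to 2183 × 5/4 = 2728.75 px.
Left offset = (3865 − 2728.75)/2 = 568.12 px; top offset = 0.
Upper-right is two-thirds across and one-third down within the crop:
x = 568.12 + 2 × 2728.75/3 ≈ 2387; y = 0.00 + 1 × 2183.00/3 ≈ 728.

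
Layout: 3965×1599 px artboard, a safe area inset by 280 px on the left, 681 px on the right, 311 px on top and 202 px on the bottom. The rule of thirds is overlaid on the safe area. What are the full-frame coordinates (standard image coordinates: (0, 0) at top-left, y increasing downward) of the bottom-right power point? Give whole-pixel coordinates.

Content width = 3965 − 280 − 681 = 3004 px; content height = 1599 − 311 − 202 = 1086 px.
Bottom-right is two-thirds across and two-thirds down within the safe area.
x = 280 + 2 × 3004/3 = 280 + 2002.67 ≈ 2283
y = 311 + 2 × 1086/3 = 311 + 724.00 ≈ 1035

(2283, 1035)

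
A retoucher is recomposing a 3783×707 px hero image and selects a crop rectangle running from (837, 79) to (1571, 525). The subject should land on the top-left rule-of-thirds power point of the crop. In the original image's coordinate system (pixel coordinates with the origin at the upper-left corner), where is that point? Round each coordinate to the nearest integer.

(1082, 228)

Crop width = 1571 − 837 = 734 px; one third is 244.67 px.
Crop height = 525 − 79 = 446 px; one third is 148.67 px.
The top-left point is one-third across and one-third down within the crop:
x = 837 + 1 × 244.67 ≈ 1082; y = 79 + 1 × 148.67 ≈ 228.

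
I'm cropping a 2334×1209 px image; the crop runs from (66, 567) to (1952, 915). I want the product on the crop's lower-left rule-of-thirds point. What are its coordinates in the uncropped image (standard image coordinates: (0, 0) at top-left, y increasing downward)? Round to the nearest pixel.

Crop width = 1952 − 66 = 1886 px; one third is 628.67 px.
Crop height = 915 − 567 = 348 px; one third is 116.00 px.
The lower-left point is one-third across and two-thirds down within the crop:
x = 66 + 1 × 628.67 ≈ 695; y = 567 + 2 × 116.00 ≈ 799.

(695, 799)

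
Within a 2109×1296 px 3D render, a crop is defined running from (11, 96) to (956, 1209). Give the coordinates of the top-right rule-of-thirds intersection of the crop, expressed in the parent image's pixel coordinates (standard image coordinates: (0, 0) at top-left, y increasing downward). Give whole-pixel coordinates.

Crop width = 956 − 11 = 945 px; one third is 315.00 px.
Crop height = 1209 − 96 = 1113 px; one third is 371.00 px.
The top-right point is two-thirds across and one-third down within the crop:
x = 11 + 2 × 315.00 ≈ 641; y = 96 + 1 × 371.00 ≈ 467.

x = 641 px, y = 467 px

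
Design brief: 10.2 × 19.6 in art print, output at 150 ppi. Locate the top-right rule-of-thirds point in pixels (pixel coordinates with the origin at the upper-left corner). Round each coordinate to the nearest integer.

In pixels the canvas is 10.2 × 150 = 1530 wide and 19.6 × 150 = 2940 tall.
The top-right point is two-thirds across and one-third down:
x = 2 × 1530/3 ≈ 1020; y = 1 × 2940/3 ≈ 980.

(1020, 980)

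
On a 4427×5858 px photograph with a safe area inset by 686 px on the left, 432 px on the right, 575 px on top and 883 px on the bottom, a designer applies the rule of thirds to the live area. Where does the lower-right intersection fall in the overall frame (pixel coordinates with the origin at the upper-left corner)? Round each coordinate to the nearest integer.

Content width = 4427 − 686 − 432 = 3309 px; content height = 5858 − 575 − 883 = 4400 px.
Lower-right is two-thirds across and two-thirds down within the live area.
x = 686 + 2 × 3309/3 = 686 + 2206.00 ≈ 2892
y = 575 + 2 × 4400/3 = 575 + 2933.33 ≈ 3508

x = 2892 px, y = 3508 px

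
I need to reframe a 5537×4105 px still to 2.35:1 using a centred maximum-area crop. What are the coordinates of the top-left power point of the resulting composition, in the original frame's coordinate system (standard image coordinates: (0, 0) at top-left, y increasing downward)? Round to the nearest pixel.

x = 1846 px, y = 1660 px

5537/4105 < 2.35/1, so the 2.35:1 crop keeps the full width 5537 and trims height to 5537 × 1/2.35 = 2356.17 px.
Top offset = (4105 − 2356.17)/2 = 874.41 px; left offset = 0.
Top-left is one-third across and one-third down within the crop:
x = 0.00 + 1 × 5537.00/3 ≈ 1846; y = 874.41 + 1 × 2356.17/3 ≈ 1660.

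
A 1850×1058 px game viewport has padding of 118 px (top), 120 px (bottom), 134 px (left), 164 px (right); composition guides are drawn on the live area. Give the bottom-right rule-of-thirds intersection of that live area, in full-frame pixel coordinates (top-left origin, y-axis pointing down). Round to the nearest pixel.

x = 1169 px, y = 665 px

Content width = 1850 − 134 − 164 = 1552 px; content height = 1058 − 118 − 120 = 820 px.
Bottom-right is two-thirds across and two-thirds down within the live area.
x = 134 + 2 × 1552/3 = 134 + 1034.67 ≈ 1169
y = 118 + 2 × 820/3 = 118 + 546.67 ≈ 665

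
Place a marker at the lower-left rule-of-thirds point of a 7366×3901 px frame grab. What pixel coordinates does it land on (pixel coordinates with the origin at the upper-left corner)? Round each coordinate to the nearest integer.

The lower-left point sits one-third of the way across and two-thirds of the way down.
x = 1 × 7366/3 ≈ 2455; y = 2 × 3901/3 ≈ 2601.

(2455, 2601)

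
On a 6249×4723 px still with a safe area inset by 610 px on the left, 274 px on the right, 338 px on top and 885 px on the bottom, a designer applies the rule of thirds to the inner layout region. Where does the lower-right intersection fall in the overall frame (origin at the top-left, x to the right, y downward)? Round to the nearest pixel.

x = 4187 px, y = 2671 px

Content width = 6249 − 610 − 274 = 5365 px; content height = 4723 − 338 − 885 = 3500 px.
Lower-right is two-thirds across and two-thirds down within the inner layout region.
x = 610 + 2 × 5365/3 = 610 + 3576.67 ≈ 4187
y = 338 + 2 × 3500/3 = 338 + 2333.33 ≈ 2671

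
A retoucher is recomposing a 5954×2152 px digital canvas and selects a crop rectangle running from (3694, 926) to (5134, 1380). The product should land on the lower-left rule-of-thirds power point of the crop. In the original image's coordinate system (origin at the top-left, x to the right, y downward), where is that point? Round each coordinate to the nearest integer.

Crop width = 5134 − 3694 = 1440 px; one third is 480.00 px.
Crop height = 1380 − 926 = 454 px; one third is 151.33 px.
The lower-left point is one-third across and two-thirds down within the crop:
x = 3694 + 1 × 480.00 ≈ 4174; y = 926 + 2 × 151.33 ≈ 1229.

(4174, 1229)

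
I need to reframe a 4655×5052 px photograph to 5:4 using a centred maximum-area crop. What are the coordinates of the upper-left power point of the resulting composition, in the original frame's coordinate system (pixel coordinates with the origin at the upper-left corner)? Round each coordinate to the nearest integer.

(1552, 1905)

4655/5052 < 5/4, so the 5:4 crop keeps the full width 4655 and trims height to 4655 × 4/5 = 3724.00 px.
Top offset = (5052 − 3724.00)/2 = 664.00 px; left offset = 0.
Upper-left is one-third across and one-third down within the crop:
x = 0.00 + 1 × 4655.00/3 ≈ 1552; y = 664.00 + 1 × 3724.00/3 ≈ 1905.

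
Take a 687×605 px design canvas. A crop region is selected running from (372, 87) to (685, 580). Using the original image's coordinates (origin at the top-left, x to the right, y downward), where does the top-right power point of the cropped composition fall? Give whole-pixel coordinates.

(581, 251)

Crop width = 685 − 372 = 313 px; one third is 104.33 px.
Crop height = 580 − 87 = 493 px; one third is 164.33 px.
The top-right point is two-thirds across and one-third down within the crop:
x = 372 + 2 × 104.33 ≈ 581; y = 87 + 1 × 164.33 ≈ 251.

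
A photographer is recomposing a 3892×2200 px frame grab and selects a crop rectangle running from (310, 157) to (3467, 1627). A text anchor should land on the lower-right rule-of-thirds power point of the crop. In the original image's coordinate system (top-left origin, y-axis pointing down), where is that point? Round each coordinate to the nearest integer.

Crop width = 3467 − 310 = 3157 px; one third is 1052.33 px.
Crop height = 1627 − 157 = 1470 px; one third is 490.00 px.
The lower-right point is two-thirds across and two-thirds down within the crop:
x = 310 + 2 × 1052.33 ≈ 2415; y = 157 + 2 × 490.00 ≈ 1137.

x = 2415 px, y = 1137 px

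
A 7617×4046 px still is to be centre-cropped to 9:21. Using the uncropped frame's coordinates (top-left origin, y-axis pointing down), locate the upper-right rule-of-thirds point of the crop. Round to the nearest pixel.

7617/4046 > 9/21, so the 9:21 crop keeps the full height 4046 and trims width to 4046 × 9/21 = 1734.00 px.
Left offset = (7617 − 1734.00)/2 = 2941.50 px; top offset = 0.
Upper-right is two-thirds across and one-third down within the crop:
x = 2941.50 + 2 × 1734.00/3 ≈ 4098; y = 0.00 + 1 × 4046.00/3 ≈ 1349.

x = 4098 px, y = 1349 px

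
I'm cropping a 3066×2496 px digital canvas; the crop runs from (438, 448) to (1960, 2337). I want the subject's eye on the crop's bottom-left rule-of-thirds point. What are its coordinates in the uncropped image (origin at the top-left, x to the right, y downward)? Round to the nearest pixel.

Crop width = 1960 − 438 = 1522 px; one third is 507.33 px.
Crop height = 2337 − 448 = 1889 px; one third is 629.67 px.
The bottom-left point is one-third across and two-thirds down within the crop:
x = 438 + 1 × 507.33 ≈ 945; y = 448 + 2 × 629.67 ≈ 1707.

(945, 1707)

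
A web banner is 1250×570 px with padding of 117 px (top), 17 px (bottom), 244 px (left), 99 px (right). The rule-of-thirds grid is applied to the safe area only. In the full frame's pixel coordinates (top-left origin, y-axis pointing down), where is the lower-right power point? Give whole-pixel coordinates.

x = 849 px, y = 408 px

Content width = 1250 − 244 − 99 = 907 px; content height = 570 − 117 − 17 = 436 px.
Lower-right is two-thirds across and two-thirds down within the safe area.
x = 244 + 2 × 907/3 = 244 + 604.67 ≈ 849
y = 117 + 2 × 436/3 = 117 + 290.67 ≈ 408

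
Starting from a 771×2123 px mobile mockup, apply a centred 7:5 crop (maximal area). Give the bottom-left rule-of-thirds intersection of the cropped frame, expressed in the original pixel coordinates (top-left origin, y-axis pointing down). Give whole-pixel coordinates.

771/2123 < 7/5, so the 7:5 crop keeps the full width 771 and trims height to 771 × 5/7 = 550.71 px.
Top offset = (2123 − 550.71)/2 = 786.14 px; left offset = 0.
Bottom-left is one-third across and two-thirds down within the crop:
x = 0.00 + 1 × 771.00/3 ≈ 257; y = 786.14 + 2 × 550.71/3 ≈ 1153.

x = 257 px, y = 1153 px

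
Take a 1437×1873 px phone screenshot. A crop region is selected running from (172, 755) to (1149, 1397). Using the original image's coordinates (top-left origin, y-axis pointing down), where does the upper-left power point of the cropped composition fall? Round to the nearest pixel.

Crop width = 1149 − 172 = 977 px; one third is 325.67 px.
Crop height = 1397 − 755 = 642 px; one third is 214.00 px.
The upper-left point is one-third across and one-third down within the crop:
x = 172 + 1 × 325.67 ≈ 498; y = 755 + 1 × 214.00 ≈ 969.

(498, 969)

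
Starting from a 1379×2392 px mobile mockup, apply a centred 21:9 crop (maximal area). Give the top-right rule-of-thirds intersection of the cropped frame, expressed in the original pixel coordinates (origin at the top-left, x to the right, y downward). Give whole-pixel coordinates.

x = 919 px, y = 1098 px

1379/2392 < 21/9, so the 21:9 crop keeps the full width 1379 and trims height to 1379 × 9/21 = 591.00 px.
Top offset = (2392 − 591.00)/2 = 900.50 px; left offset = 0.
Top-right is two-thirds across and one-third down within the crop:
x = 0.00 + 2 × 1379.00/3 ≈ 919; y = 900.50 + 1 × 591.00/3 ≈ 1098.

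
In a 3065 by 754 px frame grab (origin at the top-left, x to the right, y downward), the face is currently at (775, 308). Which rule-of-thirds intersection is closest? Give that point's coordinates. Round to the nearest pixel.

x = 1022 px, y = 251 px

Third lines: x ∈ {1022, 2043}, y ∈ {251, 503}.
775 is closer to x = 1022; 308 is closer to y = 251.
So the nearest intersection is the upper-left power point.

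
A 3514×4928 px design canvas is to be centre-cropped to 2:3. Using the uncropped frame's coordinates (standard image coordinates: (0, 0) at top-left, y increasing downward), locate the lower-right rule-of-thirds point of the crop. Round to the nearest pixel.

(2305, 3285)

3514/4928 > 2/3, so the 2:3 crop keeps the full height 4928 and trims width to 4928 × 2/3 = 3285.33 px.
Left offset = (3514 − 3285.33)/2 = 114.33 px; top offset = 0.
Lower-right is two-thirds across and two-thirds down within the crop:
x = 114.33 + 2 × 3285.33/3 ≈ 2305; y = 0.00 + 2 × 4928.00/3 ≈ 3285.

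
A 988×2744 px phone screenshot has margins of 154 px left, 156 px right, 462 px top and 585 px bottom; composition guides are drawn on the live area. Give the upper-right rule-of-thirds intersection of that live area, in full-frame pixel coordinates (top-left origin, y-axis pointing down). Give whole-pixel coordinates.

Content width = 988 − 154 − 156 = 678 px; content height = 2744 − 462 − 585 = 1697 px.
Upper-right is two-thirds across and one-third down within the live area.
x = 154 + 2 × 678/3 = 154 + 452.00 ≈ 606
y = 462 + 1 × 1697/3 = 462 + 565.67 ≈ 1028

(606, 1028)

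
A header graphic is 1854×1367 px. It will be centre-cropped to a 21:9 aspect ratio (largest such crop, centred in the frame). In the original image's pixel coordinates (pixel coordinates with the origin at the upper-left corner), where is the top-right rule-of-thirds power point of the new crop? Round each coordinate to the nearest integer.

(1236, 551)

1854/1367 < 21/9, so the 21:9 crop keeps the full width 1854 and trims height to 1854 × 9/21 = 794.57 px.
Top offset = (1367 − 794.57)/2 = 286.21 px; left offset = 0.
Top-right is two-thirds across and one-third down within the crop:
x = 0.00 + 2 × 1854.00/3 ≈ 1236; y = 286.21 + 1 × 794.57/3 ≈ 551.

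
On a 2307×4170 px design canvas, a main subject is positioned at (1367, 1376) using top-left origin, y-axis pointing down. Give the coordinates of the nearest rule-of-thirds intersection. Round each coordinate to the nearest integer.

Third lines: x ∈ {769, 1538}, y ∈ {1390, 2780}.
1367 is closer to x = 1538; 1376 is closer to y = 1390.
So the nearest intersection is the upper-right power point.

x = 1538 px, y = 1390 px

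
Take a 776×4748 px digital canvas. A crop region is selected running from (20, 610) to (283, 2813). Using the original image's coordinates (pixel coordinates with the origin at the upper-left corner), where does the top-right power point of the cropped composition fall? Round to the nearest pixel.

Crop width = 283 − 20 = 263 px; one third is 87.67 px.
Crop height = 2813 − 610 = 2203 px; one third is 734.33 px.
The top-right point is two-thirds across and one-third down within the crop:
x = 20 + 2 × 87.67 ≈ 195; y = 610 + 1 × 734.33 ≈ 1344.

x = 195 px, y = 1344 px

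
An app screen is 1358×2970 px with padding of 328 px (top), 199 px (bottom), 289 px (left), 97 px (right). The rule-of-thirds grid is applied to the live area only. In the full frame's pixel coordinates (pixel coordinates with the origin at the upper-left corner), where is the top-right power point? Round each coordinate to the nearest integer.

(937, 1142)

Content width = 1358 − 289 − 97 = 972 px; content height = 2970 − 328 − 199 = 2443 px.
Top-right is two-thirds across and one-third down within the live area.
x = 289 + 2 × 972/3 = 289 + 648.00 ≈ 937
y = 328 + 1 × 2443/3 = 328 + 814.33 ≈ 1142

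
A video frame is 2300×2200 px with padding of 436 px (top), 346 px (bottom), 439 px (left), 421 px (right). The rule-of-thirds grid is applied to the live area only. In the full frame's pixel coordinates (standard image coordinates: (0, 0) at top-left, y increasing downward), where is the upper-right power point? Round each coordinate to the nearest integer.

Content width = 2300 − 439 − 421 = 1440 px; content height = 2200 − 436 − 346 = 1418 px.
Upper-right is two-thirds across and one-third down within the live area.
x = 439 + 2 × 1440/3 = 439 + 960.00 ≈ 1399
y = 436 + 1 × 1418/3 = 436 + 472.67 ≈ 909

(1399, 909)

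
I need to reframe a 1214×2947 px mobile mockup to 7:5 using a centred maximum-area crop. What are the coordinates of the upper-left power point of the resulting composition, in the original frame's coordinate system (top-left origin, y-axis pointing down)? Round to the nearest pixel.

(405, 1329)

1214/2947 < 7/5, so the 7:5 crop keeps the full width 1214 and trims height to 1214 × 5/7 = 867.14 px.
Top offset = (2947 − 867.14)/2 = 1039.93 px; left offset = 0.
Upper-left is one-third across and one-third down within the crop:
x = 0.00 + 1 × 1214.00/3 ≈ 405; y = 1039.93 + 1 × 867.14/3 ≈ 1329.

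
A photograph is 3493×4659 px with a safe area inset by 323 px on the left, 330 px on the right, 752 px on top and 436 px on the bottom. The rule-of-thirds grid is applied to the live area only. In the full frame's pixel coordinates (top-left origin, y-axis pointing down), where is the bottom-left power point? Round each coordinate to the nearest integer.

Content width = 3493 − 323 − 330 = 2840 px; content height = 4659 − 752 − 436 = 3471 px.
Bottom-left is one-third across and two-thirds down within the live area.
x = 323 + 1 × 2840/3 = 323 + 946.67 ≈ 1270
y = 752 + 2 × 3471/3 = 752 + 2314.00 ≈ 3066

x = 1270 px, y = 3066 px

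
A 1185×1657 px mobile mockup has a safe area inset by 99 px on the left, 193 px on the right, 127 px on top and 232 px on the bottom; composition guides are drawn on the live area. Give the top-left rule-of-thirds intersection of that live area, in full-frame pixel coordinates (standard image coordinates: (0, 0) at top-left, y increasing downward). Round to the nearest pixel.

x = 397 px, y = 560 px

Content width = 1185 − 99 − 193 = 893 px; content height = 1657 − 127 − 232 = 1298 px.
Top-left is one-third across and one-third down within the live area.
x = 99 + 1 × 893/3 = 99 + 297.67 ≈ 397
y = 127 + 1 × 1298/3 = 127 + 432.67 ≈ 560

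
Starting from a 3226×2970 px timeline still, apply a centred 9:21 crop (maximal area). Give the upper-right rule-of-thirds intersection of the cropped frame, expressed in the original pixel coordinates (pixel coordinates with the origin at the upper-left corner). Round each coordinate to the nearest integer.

3226/2970 > 9/21, so the 9:21 crop keeps the full height 2970 and trims width to 2970 × 9/21 = 1272.86 px.
Left offset = (3226 − 1272.86)/2 = 976.57 px; top offset = 0.
Upper-right is two-thirds across and one-third down within the crop:
x = 976.57 + 2 × 1272.86/3 ≈ 1825; y = 0.00 + 1 × 2970.00/3 ≈ 990.

x = 1825 px, y = 990 px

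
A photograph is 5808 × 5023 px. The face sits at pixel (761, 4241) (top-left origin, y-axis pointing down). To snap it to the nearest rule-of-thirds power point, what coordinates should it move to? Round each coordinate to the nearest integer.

x = 1936 px, y = 3349 px

Third lines: x ∈ {1936, 3872}, y ∈ {1674, 3349}.
761 is closer to x = 1936; 4241 is closer to y = 3349.
So the nearest intersection is the lower-left power point.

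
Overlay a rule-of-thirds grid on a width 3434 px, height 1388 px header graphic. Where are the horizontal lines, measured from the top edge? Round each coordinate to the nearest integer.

y = 463 px and y = 925 px

1388 / 3 = 462.67, so the horizontal lines sit at one and two thirds of 1388.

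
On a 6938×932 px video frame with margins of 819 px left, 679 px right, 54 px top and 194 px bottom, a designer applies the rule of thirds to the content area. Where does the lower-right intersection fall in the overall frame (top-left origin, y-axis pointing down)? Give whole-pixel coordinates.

Content width = 6938 − 819 − 679 = 5440 px; content height = 932 − 54 − 194 = 684 px.
Lower-right is two-thirds across and two-thirds down within the content area.
x = 819 + 2 × 5440/3 = 819 + 3626.67 ≈ 4446
y = 54 + 2 × 684/3 = 54 + 456.00 ≈ 510

(4446, 510)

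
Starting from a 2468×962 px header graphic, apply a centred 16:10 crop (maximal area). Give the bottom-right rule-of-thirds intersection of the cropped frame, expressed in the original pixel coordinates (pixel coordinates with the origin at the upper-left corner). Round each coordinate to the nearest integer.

2468/962 > 16/10, so the 16:10 crop keeps the full height 962 and trims width to 962 × 16/10 = 1539.20 px.
Left offset = (2468 − 1539.20)/2 = 464.40 px; top offset = 0.
Bottom-right is two-thirds across and two-thirds down within the crop:
x = 464.40 + 2 × 1539.20/3 ≈ 1491; y = 0.00 + 2 × 962.00/3 ≈ 641.

(1491, 641)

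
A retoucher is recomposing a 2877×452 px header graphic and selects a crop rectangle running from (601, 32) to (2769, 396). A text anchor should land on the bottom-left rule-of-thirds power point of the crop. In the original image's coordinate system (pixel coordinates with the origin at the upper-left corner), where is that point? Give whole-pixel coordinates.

Crop width = 2769 − 601 = 2168 px; one third is 722.67 px.
Crop height = 396 − 32 = 364 px; one third is 121.33 px.
The bottom-left point is one-third across and two-thirds down within the crop:
x = 601 + 1 × 722.67 ≈ 1324; y = 32 + 2 × 121.33 ≈ 275.

x = 1324 px, y = 275 px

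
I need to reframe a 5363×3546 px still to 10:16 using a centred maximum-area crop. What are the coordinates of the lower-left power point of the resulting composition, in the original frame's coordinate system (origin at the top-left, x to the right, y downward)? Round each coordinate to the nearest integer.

5363/3546 > 10/16, so the 10:16 crop keeps the full height 3546 and trims width to 3546 × 10/16 = 2216.25 px.
Left offset = (5363 − 2216.25)/2 = 1573.38 px; top offset = 0.
Lower-left is one-third across and two-thirds down within the crop:
x = 1573.38 + 1 × 2216.25/3 ≈ 2312; y = 0.00 + 2 × 3546.00/3 ≈ 2364.

x = 2312 px, y = 2364 px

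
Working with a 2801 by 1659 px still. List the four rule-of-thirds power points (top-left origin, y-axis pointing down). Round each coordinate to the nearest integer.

(934, 553), (1867, 553), (934, 1106), (1867, 1106)

One third of 2801 is 933.67; one third of 1659 is 553.
Vertical third lines at x = 934 and x = 1867; horizontal third lines at y = 553 and y = 1106.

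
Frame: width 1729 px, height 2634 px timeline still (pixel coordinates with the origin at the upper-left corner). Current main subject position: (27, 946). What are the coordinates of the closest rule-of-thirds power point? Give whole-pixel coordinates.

Third lines: x ∈ {576, 1153}, y ∈ {878, 1756}.
27 is closer to x = 576; 946 is closer to y = 878.
So the nearest intersection is the upper-left power point.

(576, 878)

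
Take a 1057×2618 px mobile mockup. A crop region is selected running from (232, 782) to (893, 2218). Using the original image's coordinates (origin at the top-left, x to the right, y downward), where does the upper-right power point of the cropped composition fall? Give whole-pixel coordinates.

x = 673 px, y = 1261 px

Crop width = 893 − 232 = 661 px; one third is 220.33 px.
Crop height = 2218 − 782 = 1436 px; one third is 478.67 px.
The upper-right point is two-thirds across and one-third down within the crop:
x = 232 + 2 × 220.33 ≈ 673; y = 782 + 1 × 478.67 ≈ 1261.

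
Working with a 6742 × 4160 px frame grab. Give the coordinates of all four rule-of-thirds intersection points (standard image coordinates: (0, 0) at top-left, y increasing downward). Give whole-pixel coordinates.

(2247, 1387), (4495, 1387), (2247, 2773), (4495, 2773)

One third of 6742 is 2247.33; one third of 4160 is 1386.67.
Vertical third lines at x = 2247 and x = 4495; horizontal third lines at y = 1387 and y = 2773.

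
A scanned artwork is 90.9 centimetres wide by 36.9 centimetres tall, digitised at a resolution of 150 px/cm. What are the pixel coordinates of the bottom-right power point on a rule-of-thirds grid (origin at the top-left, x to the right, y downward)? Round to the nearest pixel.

In pixels the canvas is 90.9 × 150 = 13635 wide and 36.9 × 150 = 5535 tall.
The bottom-right point is two-thirds across and two-thirds down:
x = 2 × 13635/3 ≈ 9090; y = 2 × 5535/3 ≈ 3690.

x = 9090 px, y = 3690 px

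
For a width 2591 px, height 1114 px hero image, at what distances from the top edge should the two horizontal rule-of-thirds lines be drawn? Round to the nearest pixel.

1114 / 3 = 371.33, so the horizontal lines sit at one and two thirds of 1114.

y = 371 px and y = 743 px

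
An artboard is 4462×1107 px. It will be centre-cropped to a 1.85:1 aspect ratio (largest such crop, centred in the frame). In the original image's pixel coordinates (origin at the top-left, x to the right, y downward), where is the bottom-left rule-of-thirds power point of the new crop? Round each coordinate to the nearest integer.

4462/1107 > 1.85/1, so the 1.85:1 crop keeps the full height 1107 and trims width to 1107 × 1.85/1 = 2047.95 px.
Left offset = (4462 − 2047.95)/2 = 1207.03 px; top offset = 0.
Bottom-left is one-third across and two-thirds down within the crop:
x = 1207.03 + 1 × 2047.95/3 ≈ 1890; y = 0.00 + 2 × 1107.00/3 ≈ 738.

(1890, 738)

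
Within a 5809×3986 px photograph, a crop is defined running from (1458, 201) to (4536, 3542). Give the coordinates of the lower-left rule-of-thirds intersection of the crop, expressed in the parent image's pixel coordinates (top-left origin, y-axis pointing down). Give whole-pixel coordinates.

x = 2484 px, y = 2428 px

Crop width = 4536 − 1458 = 3078 px; one third is 1026.00 px.
Crop height = 3542 − 201 = 3341 px; one third is 1113.67 px.
The lower-left point is one-third across and two-thirds down within the crop:
x = 1458 + 1 × 1026.00 ≈ 2484; y = 201 + 2 × 1113.67 ≈ 2428.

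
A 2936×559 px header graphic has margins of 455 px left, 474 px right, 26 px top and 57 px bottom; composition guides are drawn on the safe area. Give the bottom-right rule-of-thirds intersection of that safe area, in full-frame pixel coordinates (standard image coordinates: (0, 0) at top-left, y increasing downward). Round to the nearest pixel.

x = 1793 px, y = 343 px

Content width = 2936 − 455 − 474 = 2007 px; content height = 559 − 26 − 57 = 476 px.
Bottom-right is two-thirds across and two-thirds down within the safe area.
x = 455 + 2 × 2007/3 = 455 + 1338.00 ≈ 1793
y = 26 + 2 × 476/3 = 26 + 317.33 ≈ 343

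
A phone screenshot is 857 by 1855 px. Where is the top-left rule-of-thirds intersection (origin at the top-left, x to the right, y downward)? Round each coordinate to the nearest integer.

(286, 618)

The top-left point sits one-third of the way across and one-third of the way down.
x = 1 × 857/3 ≈ 286; y = 1 × 1855/3 ≈ 618.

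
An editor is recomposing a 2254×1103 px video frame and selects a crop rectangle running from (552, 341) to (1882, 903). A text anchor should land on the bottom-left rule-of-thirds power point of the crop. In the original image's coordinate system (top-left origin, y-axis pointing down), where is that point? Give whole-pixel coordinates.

Crop width = 1882 − 552 = 1330 px; one third is 443.33 px.
Crop height = 903 − 341 = 562 px; one third is 187.33 px.
The bottom-left point is one-third across and two-thirds down within the crop:
x = 552 + 1 × 443.33 ≈ 995; y = 341 + 2 × 187.33 ≈ 716.

(995, 716)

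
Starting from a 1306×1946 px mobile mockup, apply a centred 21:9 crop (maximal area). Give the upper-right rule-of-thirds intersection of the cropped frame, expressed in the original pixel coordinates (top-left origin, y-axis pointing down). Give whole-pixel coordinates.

1306/1946 < 21/9, so the 21:9 crop keeps the full width 1306 and trims height to 1306 × 9/21 = 559.71 px.
Top offset = (1946 − 559.71)/2 = 693.14 px; left offset = 0.
Upper-right is two-thirds across and one-third down within the crop:
x = 0.00 + 2 × 1306.00/3 ≈ 871; y = 693.14 + 1 × 559.71/3 ≈ 880.

(871, 880)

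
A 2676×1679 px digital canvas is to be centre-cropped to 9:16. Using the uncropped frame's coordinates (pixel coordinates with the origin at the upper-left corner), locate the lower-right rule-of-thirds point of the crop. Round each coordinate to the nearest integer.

2676/1679 > 9/16, so the 9:16 crop keeps the full height 1679 and trims width to 1679 × 9/16 = 944.44 px.
Left offset = (2676 − 944.44)/2 = 865.78 px; top offset = 0.
Lower-right is two-thirds across and two-thirds down within the crop:
x = 865.78 + 2 × 944.44/3 ≈ 1495; y = 0.00 + 2 × 1679.00/3 ≈ 1119.

x = 1495 px, y = 1119 px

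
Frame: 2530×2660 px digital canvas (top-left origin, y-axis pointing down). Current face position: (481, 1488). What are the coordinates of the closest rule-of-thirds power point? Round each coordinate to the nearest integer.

Third lines: x ∈ {843, 1687}, y ∈ {887, 1773}.
481 is closer to x = 843; 1488 is closer to y = 1773.
So the nearest intersection is the lower-left power point.

x = 843 px, y = 1773 px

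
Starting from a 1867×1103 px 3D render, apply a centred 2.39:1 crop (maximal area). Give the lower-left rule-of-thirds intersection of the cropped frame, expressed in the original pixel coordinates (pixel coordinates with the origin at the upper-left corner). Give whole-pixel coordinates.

1867/1103 < 2.39/1, so the 2.39:1 crop keeps the full width 1867 and trims height to 1867 × 1/2.39 = 781.17 px.
Top offset = (1103 − 781.17)/2 = 160.91 px; left offset = 0.
Lower-left is one-third across and two-thirds down within the crop:
x = 0.00 + 1 × 1867.00/3 ≈ 622; y = 160.91 + 2 × 781.17/3 ≈ 682.

x = 622 px, y = 682 px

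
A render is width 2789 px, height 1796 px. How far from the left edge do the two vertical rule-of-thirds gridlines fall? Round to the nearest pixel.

2789 / 3 = 929.67, so the vertical lines sit at one and two thirds of 2789.

x = 930 px and x = 1859 px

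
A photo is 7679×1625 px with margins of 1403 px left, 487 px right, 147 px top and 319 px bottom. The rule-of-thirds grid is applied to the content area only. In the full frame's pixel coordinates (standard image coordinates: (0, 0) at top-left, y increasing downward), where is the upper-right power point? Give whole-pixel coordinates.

(5262, 533)

Content width = 7679 − 1403 − 487 = 5789 px; content height = 1625 − 147 − 319 = 1159 px.
Upper-right is two-thirds across and one-third down within the content area.
x = 1403 + 2 × 5789/3 = 1403 + 3859.33 ≈ 5262
y = 147 + 1 × 1159/3 = 147 + 386.33 ≈ 533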